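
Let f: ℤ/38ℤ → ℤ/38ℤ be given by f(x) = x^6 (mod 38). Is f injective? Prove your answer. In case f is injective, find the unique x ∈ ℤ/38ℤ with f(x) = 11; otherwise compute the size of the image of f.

f(3): Repeated squaring mod 38: 3^1 ≡ 3, 3^2 ≡ 3² = 9, 3^4 ≡ 9² = 81 ≡ 5. Since 6 = 4 + 2, 3^6 ≡ 5·9: 5·9 = 45 ≡ 7. So 3^6 ≡ 7 (mod 38).
f(5): Repeated squaring mod 38: 5^1 ≡ 5, 5^2 ≡ 5² = 25, 5^4 ≡ 25² = 625 ≡ 17. Since 6 = 4 + 2, 5^6 ≡ 17·25: 17·25 = 425 ≡ 7. So 5^6 ≡ 7 (mod 38).
So f(3) = f(5) = 7 while 3 ≠ 5, thus f is not injective.
Since f is not injective, we determine |image(f)|. Computing x^6 mod 38 for each x (by repeated squaring, reducing mod 38 at every step), the values f(0), f(1), …, f(37) are: 0, 1, 26, 7, 30, 7, 30, 1, 20, 11, 30, 1, 20, 11, 26, 11, 26, 7, 20, 19, 20, 7, 26, 11, 26, 11, 20, 1, 30, 11, 20, 1, 30, 7, 30, 7, 26, 1.
The distinct values are {0, 1, 7, 11, 19, 20, 26, 30}; there are 8 of them.

8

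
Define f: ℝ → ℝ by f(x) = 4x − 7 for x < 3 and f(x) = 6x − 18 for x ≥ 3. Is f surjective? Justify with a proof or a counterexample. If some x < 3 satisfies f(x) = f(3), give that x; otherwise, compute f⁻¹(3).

7/4

Both pieces are strictly increasing (slopes 4 and 6), so each is injective on its own interval.
The left piece maps (−∞, 3) onto (−∞, 5); the right piece maps [3, ∞) onto [0, ∞).
The union (−∞, 5) ∪ [0, ∞) covers ℝ, so f is surjective.
For the follow-up: the images overlap, so an x < 3 with f(x) = f(3) exists. f(3) = 0; solving 4x − 7 = 0 for x < 3 gives x = (0 + 7)/4 = 7/4.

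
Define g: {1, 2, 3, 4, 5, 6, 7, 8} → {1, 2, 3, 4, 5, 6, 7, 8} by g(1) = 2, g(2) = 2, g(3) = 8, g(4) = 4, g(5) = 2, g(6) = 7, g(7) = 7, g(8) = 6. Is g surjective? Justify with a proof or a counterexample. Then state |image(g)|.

No element maps to 1, so g is not surjective.
The image of g is {2, 4, 6, 7, 8}, which has 5 elements.

5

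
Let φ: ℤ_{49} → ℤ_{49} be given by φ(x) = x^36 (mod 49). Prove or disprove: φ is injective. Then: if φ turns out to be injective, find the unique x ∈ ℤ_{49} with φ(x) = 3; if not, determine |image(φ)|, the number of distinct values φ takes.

8

φ(3): Repeated squaring mod 49: 3^1 ≡ 3, 3^2 ≡ 3² = 9, 3^4 ≡ 9² = 81 ≡ 32, 3^8 ≡ 32² = 1024 ≡ 44, 3^16 ≡ 44² = 1936 ≡ 25, 3^32 ≡ 25² = 625 ≡ 37. Since 36 = 32 + 4, 3^36 ≡ 37·32: 37·32 = 1184 ≡ 8. So 3^36 ≡ 8 (mod 49).
φ(5): Repeated squaring mod 49: 5^1 ≡ 5, 5^2 ≡ 5² = 25, 5^4 ≡ 25² = 625 ≡ 37, 5^8 ≡ 37² = 1369 ≡ 46, 5^16 ≡ 46² = 2116 ≡ 9, 5^32 ≡ 9² = 81 ≡ 32. Since 36 = 32 + 4, 5^36 ≡ 32·37: 32·37 = 1184 ≡ 8. So 5^36 ≡ 8 (mod 49).
So φ(3) = φ(5) = 8 while 3 ≠ 5, so φ is not injective.
Since φ is not injective, we determine |image(φ)|. Computing x^36 mod 49 for each x (by repeated squaring, reducing mod 49 at every step), the values φ(0), φ(1), …, φ(48) are: 0, 1, 36, 8, 22, 8, 43, 0, 8, 15, 43, 36, 29, 36, 0, 15, 43, 29, 1, 1, 29, 0, 22, 22, 15, 15, 22, 22, 0, 29, 1, 1, 29, 43, 15, 0, 36, 29, 36, 43, 15, 8, 0, 43, 8, 22, 8, 36, 1.
The distinct values are {0, 1, 8, 15, 22, 29, 36, 43}; there are 8 of them.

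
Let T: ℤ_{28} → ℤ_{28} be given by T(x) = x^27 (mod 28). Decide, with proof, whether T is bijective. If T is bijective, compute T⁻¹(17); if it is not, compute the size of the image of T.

T(2): Repeated squaring mod 28: 2^1 ≡ 2, 2^2 ≡ 2² = 4, 2^4 ≡ 4² = 16, 2^8 ≡ 16² = 256 ≡ 4, 2^16 ≡ 4² = 16. Since 27 = 16 + 8 + 2 + 1, 2^27 ≡ 16·4·4·2: 16·4 = 64 ≡ 8, then 8·4 = 32 ≡ 4, then 4·2 = 8. So 2^27 ≡ 8 (mod 28).
T(4): Repeated squaring mod 28: 4^1 ≡ 4, 4^2 ≡ 4² = 16, 4^4 ≡ 16² = 256 ≡ 4, 4^8 ≡ 4² = 16, 4^16 ≡ 16² = 256 ≡ 4. Since 27 = 16 + 8 + 2 + 1, 4^27 ≡ 4·16·16·4: 4·16 = 64 ≡ 8, then 8·16 = 128 ≡ 16, then 16·4 = 64 ≡ 8. So 4^27 ≡ 8 (mod 28).
So T(2) = T(4) = 8 while 2 ≠ 4, so T is not injective, hence not bijective.
Since T is not bijective, we determine |image(T)|. Computing x^27 mod 28 for each x (by repeated squaring, reducing mod 28 at every step), the values T(0), T(1), …, T(27) are: 0, 1, 8, 27, 8, 13, 20, 7, 8, 1, 20, 15, 20, 13, 0, 15, 8, 13, 8, 27, 20, 21, 8, 15, 20, 1, 20, 27.
The distinct values are {0, 1, 7, 8, 13, 15, 20, 21, 27}; there are 9 of them.

9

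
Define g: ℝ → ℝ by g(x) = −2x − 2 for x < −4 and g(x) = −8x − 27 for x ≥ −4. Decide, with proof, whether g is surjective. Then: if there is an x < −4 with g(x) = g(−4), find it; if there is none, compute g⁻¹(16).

Both pieces are strictly decreasing (slopes −2 and −8), so each is injective on its own interval.
The left piece maps (−∞, −4) onto (6, ∞); the right piece maps [−4, ∞) onto (−∞, 5].
The union (6, ∞) ∪ (−∞, 5] omits the interval between 6 and 5; in particular 6 has no preimage. So g is not surjective.
Because the two images are disjoint, no x < −4 has g(x) = g(−4), so we compute g⁻¹(16): 16 lies in (6, ∞), so solve −2x − 2 = 16: x = (16 + 2)/(−2) = −9.

-9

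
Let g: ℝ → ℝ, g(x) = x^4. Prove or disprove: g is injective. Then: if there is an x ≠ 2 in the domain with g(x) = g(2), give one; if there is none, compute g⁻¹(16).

g(2) = 16 = (−2)^4 = g(−2) (since 4 is even), with 2 ≠ −2. So g is not injective.
For the follow-up, such an x exists: taking x = −2 ∈ ℝ gives g(−2) = 16 = g(2) with −2 ≠ 2.

-2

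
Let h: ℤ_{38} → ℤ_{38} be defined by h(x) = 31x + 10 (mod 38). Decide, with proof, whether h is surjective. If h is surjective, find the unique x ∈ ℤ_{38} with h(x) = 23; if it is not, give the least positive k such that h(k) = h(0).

9

Since gcd(31, 38) = 1, 31 is invertible modulo 38. Euclid's algorithm: 38 = 1·31 + 7, 31 = 4·7 + 3, 7 = 2·3 + 1; back-substituting gives 1 = 27·31 − 22·38, so 31⁻¹ ≡ 27 (mod 38).
Then y ↦ 27(y − 10) is a two-sided inverse to h, so every y ∈ ℤ_{38} has a preimage.
Thus h is surjective.
Since h is surjective, we compute h⁻¹(23): solve 31x + 10 ≡ 23 (mod 38), i.e. 31x ≡ 13 (mod 38).
Multiplying by 31⁻¹ = 27 gives x ≡ 27·13 = 351 = 9·38 + 9 ≡ 9 (mod 38).
Check: h(9) = 31·9 + 10 = 289 = 7·38 + 23 ≡ 23 (mod 38).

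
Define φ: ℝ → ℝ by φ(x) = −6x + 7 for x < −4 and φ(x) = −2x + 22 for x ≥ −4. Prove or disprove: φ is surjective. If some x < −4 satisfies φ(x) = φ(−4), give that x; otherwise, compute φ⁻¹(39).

Both pieces are strictly decreasing (slopes −6 and −2), so each is injective on its own interval.
The left piece maps (−∞, −4) onto (31, ∞); the right piece maps [−4, ∞) onto (−∞, 30].
The union (31, ∞) ∪ (−∞, 30] omits the interval between 31 and 30; in particular 31 has no preimage. So φ is not surjective.
Because the two images are disjoint, no x < −4 has φ(x) = φ(−4), so we compute φ⁻¹(39): 39 lies in (31, ∞), so solve −6x + 7 = 39: x = (39 − 7)/(−6) = −16/3.

-16/3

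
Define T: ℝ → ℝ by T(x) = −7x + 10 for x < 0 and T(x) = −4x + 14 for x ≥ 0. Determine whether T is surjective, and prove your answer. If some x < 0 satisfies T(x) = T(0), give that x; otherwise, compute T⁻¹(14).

-4/7

Both pieces are strictly decreasing (slopes −7 and −4), so each is injective on its own interval.
The left piece maps (−∞, 0) onto (10, ∞); the right piece maps [0, ∞) onto (−∞, 14].
The union (10, ∞) ∪ (−∞, 14] covers ℝ, so T is surjective.
For the follow-up: the images overlap, so an x < 0 with T(x) = T(0) exists. T(0) = 14; solving −7x + 10 = 14 for x < 0 gives x = (14 − 10)/(−7) = −4/7.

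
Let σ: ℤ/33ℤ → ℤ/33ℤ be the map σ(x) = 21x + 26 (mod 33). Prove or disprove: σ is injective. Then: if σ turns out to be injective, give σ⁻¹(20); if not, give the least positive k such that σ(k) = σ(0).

We have gcd(21, 33) = 3 > 1. Taking u = 0 and v = 11: σ(0) = 26 and σ(11) = 21·11 + 26 = 257 ≡ 26 (mod 33).
So σ(0) = σ(11) while 0 ≠ 11, hence σ is not injective.
Since σ is not injective, we find the least positive k with σ(k) = σ(0): this means 21k ≡ 0 (mod 33), i.e. 33 ∣ 21k. Since gcd(21, 33) = 3, dividing through by 3 this holds exactly when 11 ∣ 7k, and as gcd(7, 11) = 1, exactly when 11 ∣ k.
The smallest positive such k is 11.

11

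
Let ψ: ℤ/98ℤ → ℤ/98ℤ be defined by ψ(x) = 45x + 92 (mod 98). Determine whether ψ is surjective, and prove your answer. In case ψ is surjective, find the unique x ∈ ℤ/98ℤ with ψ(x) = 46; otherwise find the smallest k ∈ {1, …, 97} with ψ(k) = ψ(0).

36

Recall that ψ is surjective if every y in the codomain equals ψ(x) for some x in the domain.
Since gcd(45, 98) = 1, 45 is invertible modulo 98. Euclid's algorithm: 98 = 2·45 + 8, 45 = 5·8 + 5, 8 = 1·5 + 3, 5 = 1·3 + 2, 3 = 1·2 + 1; back-substituting gives 1 = 61·45 − 28·98, so 45⁻¹ ≡ 61 (mod 98).
Then y ↦ 61(y − 92) is a two-sided inverse to ψ, so every y ∈ ℤ/98ℤ has a preimage.
Thus ψ is surjective.
Since ψ is surjective, we find ψ⁻¹(46): we need 45x ≡ 46 − 92 ≡ 52 (mod 98). Using 45⁻¹ = 61: x ≡ 61·52 = 3172 = 32·98 + 36, so x = 36.
Check: ψ(36) = 45·36 + 92 = 1712 = 17·98 + 46 ≡ 46 (mod 98).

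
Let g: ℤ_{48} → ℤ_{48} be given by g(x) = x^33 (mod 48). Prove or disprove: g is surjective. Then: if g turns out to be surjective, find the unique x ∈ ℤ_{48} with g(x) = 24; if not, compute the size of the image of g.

27

g(0) = 0^33 = 0.
g(6): Repeated squaring mod 48: 6^1 ≡ 6, 6^2 ≡ 6² = 36, 6^4 ≡ 36² = 1296 ≡ 0, 6^8 ≡ 0² = 0, 6^16 ≡ 0² = 0, 6^32 ≡ 0² = 0. Since 33 = 32 + 1, 6^33 ≡ 0·6: 0·6 = 0. So 6^33 ≡ 0 (mod 48).
So g(0) = g(6) = 0 while 0 ≠ 6, so g is not injective.
A non-injective map from the 48-element set ℤ_{48} to itself takes at most 47 distinct values, so it cannot be surjective. Hence g is not surjective.
Since g is not surjective, we determine |image(g)|. Computing x^33 mod 48 for each x (by repeated squaring, reducing mod 48 at every step), the values g(0), g(1), …, g(47) are: 0, 1, 32, 3, 16, 5, 0, 7, 32, 9, 16, 11, 0, 13, 32, 15, 16, 17, 0, 19, 32, 21, 16, 23, 0, 25, 32, 27, 16, 29, 0, 31, 32, 33, 16, 35, 0, 37, 32, 39, 16, 41, 0, 43, 32, 45, 16, 47.
The distinct values are {0, 1, 3, 5, 7, 9, 11, 13, 15, 16, 17, 19, 21, 23, 25, 27, 29, 31, 32, 33, 35, 37, 39, 41, 43, 45, 47}; there are 27 of them.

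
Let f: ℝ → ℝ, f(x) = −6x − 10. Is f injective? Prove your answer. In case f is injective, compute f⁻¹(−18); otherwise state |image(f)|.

4/3

Suppose f(x_1) = f(x_2). Then −6x_1 − 10 = −6x_2 − 10, therefore −6x_1 = −6x_2, thus x_1 = x_2.
Thus f is injective.
Since f is injective, we compute f⁻¹(−18) = (−18 + 10)/(−6) = 4/3.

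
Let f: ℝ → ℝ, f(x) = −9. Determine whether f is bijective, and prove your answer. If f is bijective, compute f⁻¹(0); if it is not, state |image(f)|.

Recall: f is injective if f(a) = f(b) implies a = b.
f(0) = −9 = f(1) with 0 ≠ 1, so f is not injective, hence not bijective.
Since f is not bijective, we state |image(f)|: the image of f is {−9}, which has 1 element.

1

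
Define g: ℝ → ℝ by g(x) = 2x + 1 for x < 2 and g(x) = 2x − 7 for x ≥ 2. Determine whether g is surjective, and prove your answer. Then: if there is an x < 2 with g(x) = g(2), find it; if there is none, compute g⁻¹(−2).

-2

Both pieces are strictly increasing (slopes 2 and 2), so each is injective on its own interval.
The left piece maps (−∞, 2) onto (−∞, 5); the right piece maps [2, ∞) onto [−3, ∞).
The union (−∞, 5) ∪ [−3, ∞) covers ℝ, so g is surjective.
For the follow-up: the images overlap, so an x < 2 with g(x) = g(2) exists. g(2) = −3; solving 2x + 1 = −3 for x < 2 gives x = (−3 − 1)/2 = −2.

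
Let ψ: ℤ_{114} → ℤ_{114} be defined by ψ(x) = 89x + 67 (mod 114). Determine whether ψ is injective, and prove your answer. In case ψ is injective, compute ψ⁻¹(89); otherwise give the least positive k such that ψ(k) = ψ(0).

104

By definition, ψ is injective if ψ(x_1) = ψ(x_2) implies x_1 = x_2.
Suppose ψ(x_1) = ψ(x_2) in ℤ_{114}. Then 89x_1 + 67 ≡ 89x_2 + 67 (mod 114), hence 89(x_1 − x_2) ≡ 0 (mod 114).
Since gcd(89, 114) = 1, 89 is invertible modulo 114, hence x_1 − x_2 ≡ 0 (mod 114), i.e. x_1 = x_2.
Therefore ψ is injective.
We now compute 89⁻¹ mod 114 explicitly. Euclid's algorithm: 114 = 1·89 + 25, 89 = 3·25 + 14, 25 = 1·14 + 11, 14 = 1·11 + 3, 11 = 3·3 + 2, 3 = 1·2 + 1; back-substituting gives 1 = 41·89 − 32·114, so 89⁻¹ ≡ 41 (mod 114).
Since ψ is injective, we compute ψ⁻¹(89): solve 89x + 67 ≡ 89 (mod 114), i.e. 89x ≡ 22 (mod 114).
Multiplying by 89⁻¹ = 41 gives x ≡ 41·22 = 902 = 7·114 + 104 ≡ 104 (mod 114).
Check: ψ(104) = 89·104 + 67 = 9323 = 81·114 + 89 ≡ 89 (mod 114).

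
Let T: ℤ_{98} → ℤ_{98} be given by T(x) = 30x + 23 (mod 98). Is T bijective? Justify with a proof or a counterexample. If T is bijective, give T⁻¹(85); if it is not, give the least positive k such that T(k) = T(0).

We have gcd(30, 98) = 2 > 1. Taking a = 0 and b = 49: T(0) = 23 and T(49) = 30·49 + 23 = 1493 ≡ 23 (mod 98).
So T(0) = T(49) while 0 ≠ 49, thus T is not injective, hence not bijective.
Since T is not bijective, we find the least positive k with T(k) = T(0): this means 30k ≡ 0 (mod 98), i.e. 98 ∣ 30k. Since gcd(30, 98) = 2, dividing through by 2 this holds exactly when 49 ∣ 15k, and as gcd(15, 49) = 1, exactly when 49 ∣ k.
The smallest positive such k is 49.

49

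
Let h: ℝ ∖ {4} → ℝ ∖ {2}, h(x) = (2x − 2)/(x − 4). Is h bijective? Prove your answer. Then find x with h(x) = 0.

Suppose h(u) = h(v). Cross-multiplying: (2u − 2)(v − 4) = (2v − 2)(u − 4).
Expanding both sides and cancelling the symmetric terms leaves −6·(u − v) = 0. Since −6 ≠ 0, u = v. Thus h is injective.
For any y ≠ 2, solving y(x − 4) = 2x − 2 for x gives a well-defined x ≠ 4. So h is surjective.
Hence h is bijective.
Solving h(x) = 0: cross-multiplying gives 2x − 2 = 0(x − 4), which rearranges to 2x = 2, so x = 1.

1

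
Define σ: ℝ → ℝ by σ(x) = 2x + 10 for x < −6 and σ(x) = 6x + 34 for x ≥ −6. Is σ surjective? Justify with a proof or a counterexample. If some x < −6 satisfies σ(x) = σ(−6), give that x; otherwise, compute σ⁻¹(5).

Both pieces are strictly increasing (slopes 2 and 6), so each is injective on its own interval.
The left piece maps (−∞, −6) onto (−∞, −2); the right piece maps [−6, ∞) onto [−2, ∞).
These images together cover ℝ, so σ is surjective.
Because the two images are disjoint, no x < −6 has σ(x) = σ(−6), so we compute σ⁻¹(5): 5 lies in [−2, ∞), so solve 6x + 34 = 5: x = (5 − 34)/6 = −29/6.

-29/6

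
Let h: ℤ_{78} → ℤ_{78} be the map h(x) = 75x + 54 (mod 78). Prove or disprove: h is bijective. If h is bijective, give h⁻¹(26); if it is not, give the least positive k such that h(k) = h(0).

We have gcd(75, 78) = 3 > 1. Taking a = 0 and b = 26: h(0) = 54 and h(26) = 75·26 + 54 = 2004 ≡ 54 (mod 78).
So h(0) = h(26) while 0 ≠ 26, therefore h is not injective, hence not bijective.
Since h is not bijective, we find the least positive k with h(k) = h(0): this means 75k ≡ 0 (mod 78), i.e. 78 ∣ 75k. Since gcd(75, 78) = 3, dividing through by 3 this holds exactly when 26 ∣ 25k, and as gcd(25, 26) = 1, exactly when 26 ∣ k.
The smallest positive such k is 26.

26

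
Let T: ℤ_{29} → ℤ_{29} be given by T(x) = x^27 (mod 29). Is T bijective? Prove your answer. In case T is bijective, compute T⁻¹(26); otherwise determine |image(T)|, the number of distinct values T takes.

19

Since 29 is prime, the nonzero elements of ℤ_{29} form a cyclic group of order 28.
As gcd(27, 28) = 1, raising to the 27th power is a bijection on this group: if a^27 ≡ b^27 then (ab^{−1})^27 = 1, and the only element of order dividing gcd(27, 28) = 1 is 1, so a = b.
With T(0) = 0 this makes T injective on all of ℤ_{29}, hence bijective (finite equal-size domain and codomain). In particular T is bijective.
Since T is bijective, we find the preimage of 26. The inverse of x ↦ x^27 on (ℤ_{29})^× is x ↦ x^27, because 27·27 = 729 = 26·28 + 1 ≡ 1 (mod 28) and x^{28} = 1 for x ≠ 0 (Fermat). So T⁻¹(26) = 26^27 mod 29.
Repeated squaring mod 29: 26^1 ≡ 26, 26^2 ≡ 26² = 676 ≡ 9, 26^4 ≡ 9² = 81 ≡ 23, 26^8 ≡ 23² = 529 ≡ 7, 26^16 ≡ 7² = 49 ≡ 20. Since 27 = 16 + 8 + 2 + 1, 26^27 ≡ 20·7·9·26: 20·7 = 140 ≡ 24, then 24·9 = 216 ≡ 13, then 13·26 = 338 ≡ 19. So 26^27 ≡ 19 (mod 29).
Hence T⁻¹(26) = 19.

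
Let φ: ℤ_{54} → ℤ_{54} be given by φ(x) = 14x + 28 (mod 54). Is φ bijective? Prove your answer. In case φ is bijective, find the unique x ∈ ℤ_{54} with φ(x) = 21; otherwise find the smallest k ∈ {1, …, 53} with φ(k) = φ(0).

We have gcd(14, 54) = 2 > 1. Taking a = 0 and b = 27: φ(0) = 28 and φ(27) = 14·27 + 28 = 406 ≡ 28 (mod 54).
So φ(0) = φ(27) while 0 ≠ 27, hence φ is not injective, hence not bijective.
Since φ is not bijective, we find the least positive k with φ(k) = φ(0): this means 14k ≡ 0 (mod 54), i.e. 54 ∣ 14k. Since gcd(14, 54) = 2, dividing through by 2 this holds exactly when 27 ∣ 7k, and as gcd(7, 27) = 1, exactly when 27 ∣ k.
The smallest positive such k is 27.

27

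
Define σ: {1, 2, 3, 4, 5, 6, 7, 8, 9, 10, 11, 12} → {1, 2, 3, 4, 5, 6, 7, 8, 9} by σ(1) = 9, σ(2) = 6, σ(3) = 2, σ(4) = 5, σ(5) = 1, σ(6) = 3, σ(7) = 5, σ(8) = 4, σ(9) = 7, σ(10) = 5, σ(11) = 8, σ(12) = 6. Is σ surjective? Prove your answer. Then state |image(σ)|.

Every element of the codomain has a preimage: 1 = σ(5), 2 = σ(3), 3 = σ(6), 4 = σ(8), 5 = σ(4), 6 = σ(2), 7 = σ(9), 8 = σ(11), 9 = σ(1).
Therefore σ is surjective.
The image of σ is {1, 2, 3, 4, 5, 6, 7, 8, 9}, which has 9 elements.

9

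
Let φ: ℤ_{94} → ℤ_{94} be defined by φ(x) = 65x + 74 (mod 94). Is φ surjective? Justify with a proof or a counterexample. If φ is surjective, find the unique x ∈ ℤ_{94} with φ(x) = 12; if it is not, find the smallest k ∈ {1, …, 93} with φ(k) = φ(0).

54

Since gcd(65, 94) = 1, 65 is invertible modulo 94. Euclid's algorithm: 94 = 1·65 + 29, 65 = 2·29 + 7, 29 = 4·7 + 1; back-substituting gives 1 = 81·65 − 56·94, so 65⁻¹ ≡ 81 (mod 94).
For any y ∈ ℤ_{94}, x = 81(y − 74) mod 94 satisfies φ(x) = 65·81(y − 74) + 74 ≡ y (since 65·81 ≡ 1 mod 94). So every y has a preimage.
Hence φ is surjective.
Since φ is surjective, we find φ⁻¹(12): we need 65x ≡ 12 − 74 ≡ 32 (mod 94). Using 65⁻¹ = 81: x ≡ 81·32 = 2592 = 27·94 + 54, so x = 54.
Check: φ(54) = 65·54 + 74 = 3584 = 38·94 + 12 ≡ 12 (mod 94).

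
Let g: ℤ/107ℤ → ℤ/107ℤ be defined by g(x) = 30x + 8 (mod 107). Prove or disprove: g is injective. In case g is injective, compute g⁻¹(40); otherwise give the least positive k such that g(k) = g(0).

51

Recall: g is injective when g(a) = g(b) forces a = b.
If g(a) = g(b), then 30a ≡ 30b (mod 107). Because gcd(30, 107) = 1, we may cancel 30 to get a ≡ b (mod 107).
So g is injective.
We now compute 30⁻¹ mod 107 explicitly. Euclid's algorithm: 107 = 3·30 + 17, 30 = 1·17 + 13, 17 = 1·13 + 4, 13 = 3·4 + 1; back-substituting gives 1 = 25·30 − 7·107, so 30⁻¹ ≡ 25 (mod 107).
Since g is injective, we find g⁻¹(40): we need 30x ≡ 40 − 8 ≡ 32 (mod 107). Using 30⁻¹ = 25: x ≡ 25·32 = 800 = 7·107 + 51, so x = 51.
Check: g(51) = 30·51 + 8 = 1538 = 14·107 + 40 ≡ 40 (mod 107).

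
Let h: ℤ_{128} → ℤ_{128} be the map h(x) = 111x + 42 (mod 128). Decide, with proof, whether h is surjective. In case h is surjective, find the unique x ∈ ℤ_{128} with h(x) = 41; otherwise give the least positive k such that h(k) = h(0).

Since gcd(111, 128) = 1, 111 is invertible modulo 128. Euclid's algorithm: 128 = 1·111 + 17, 111 = 6·17 + 9, 17 = 1·9 + 8, 9 = 1·8 + 1; back-substituting gives 1 = 15·111 − 13·128, so 111⁻¹ ≡ 15 (mod 128).
For any y ∈ ℤ_{128}, x = 15(y − 42) mod 128 satisfies h(x) = 111·15(y − 42) + 42 ≡ y (since 111·15 ≡ 1 mod 128). So every y has a preimage.
Thus h is surjective.
Since h is surjective, we compute h⁻¹(41): solve 111x + 42 ≡ 41 (mod 128), i.e. 111x ≡ 127 (mod 128).
Multiplying by 111⁻¹ = 15 gives x ≡ 15·127 = 1905 = 14·128 + 113 ≡ 113 (mod 128).
Check: h(113) = 111·113 + 42 = 12585 = 98·128 + 41 ≡ 41 (mod 128).

113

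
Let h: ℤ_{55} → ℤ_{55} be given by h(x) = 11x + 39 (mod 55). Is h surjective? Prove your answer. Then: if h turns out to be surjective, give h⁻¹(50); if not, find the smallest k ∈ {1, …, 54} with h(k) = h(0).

Since gcd(11, 55) = 11, we have 11x ≡ 0 (mod 11) for all x, so h(x) ≡ 6 (mod 11).
But 0 ≢ 6 (mod 11), so 0 ∈ ℤ_{55} has no preimage. So h is not surjective.
Since h is not surjective, we find the least positive k with h(k) = h(0): this means 11k ≡ 0 (mod 55), i.e. 55 ∣ 11k. Since gcd(11, 55) = 11, dividing through by 11 this holds exactly when 5 ∣ k.
The smallest positive such k is 5.

5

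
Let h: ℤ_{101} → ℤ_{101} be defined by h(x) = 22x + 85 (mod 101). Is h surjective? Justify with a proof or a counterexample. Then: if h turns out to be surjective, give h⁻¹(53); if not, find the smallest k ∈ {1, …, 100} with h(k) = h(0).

Recall: h is surjective if every y in the codomain equals h(x) for some x in the domain.
Since gcd(22, 101) = 1, 22 is invertible modulo 101. Euclid's algorithm: 101 = 4·22 + 13, 22 = 1·13 + 9, 13 = 1·9 + 4, 9 = 2·4 + 1; back-substituting gives 1 = 23·22 − 5·101, so 22⁻¹ ≡ 23 (mod 101).
For any y ∈ ℤ_{101}, x = 23(y − 85) mod 101 satisfies h(x) = 22·23(y − 85) + 85 ≡ y (since 22·23 ≡ 1 mod 101). So every y has a preimage.
So h is surjective.
Since h is surjective, we find h⁻¹(53): we need 22x ≡ 53 − 85 ≡ 69 (mod 101). Using 22⁻¹ = 23: x ≡ 23·69 = 1587 = 15·101 + 72, so x = 72.
Check: h(72) = 22·72 + 85 = 1669 = 16·101 + 53 ≡ 53 (mod 101).

72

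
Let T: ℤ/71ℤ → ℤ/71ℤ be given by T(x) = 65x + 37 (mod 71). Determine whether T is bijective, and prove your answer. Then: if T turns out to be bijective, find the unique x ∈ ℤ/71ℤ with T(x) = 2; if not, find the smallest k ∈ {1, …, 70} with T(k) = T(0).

65

If T(a) = T(b), then 65a ≡ 65b (mod 71). Because gcd(65, 71) = 1, we may cancel 65 to get a ≡ b (mod 71).
We now compute 65⁻¹ mod 71 explicitly. Euclid's algorithm: 71 = 1·65 + 6, 65 = 10·6 + 5, 6 = 1·5 + 1; back-substituting gives 1 = 59·65 − 54·71, so 65⁻¹ ≡ 59 (mod 71).
Then y ↦ 59(y − 37) is a two-sided inverse to T, so every y ∈ ℤ/71ℤ has a preimage.
Thus T is bijective.
Since T is bijective, we compute T⁻¹(2): solve 65x + 37 ≡ 2 (mod 71), i.e. 65x ≡ 36 (mod 71).
Multiplying by 65⁻¹ = 59 gives x ≡ 59·36 = 2124 = 29·71 + 65 ≡ 65 (mod 71).
Check: T(65) = 65·65 + 37 = 4262 = 60·71 + 2 ≡ 2 (mod 71).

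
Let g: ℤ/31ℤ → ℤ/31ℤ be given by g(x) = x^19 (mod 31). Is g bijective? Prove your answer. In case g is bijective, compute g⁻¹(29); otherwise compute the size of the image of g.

15

Since 31 is prime, the nonzero elements of ℤ/31ℤ form a cyclic group of order 30.
As gcd(19, 30) = 1, raising to the 19th power is a bijection on this group: if x_1^19 ≡ x_2^19 then (x_1x_2^{−1})^19 = 1, and the only element of order dividing gcd(19, 30) = 1 is 1, so x_1 = x_2.
With g(0) = 0 this makes g injective on all of ℤ/31ℤ, hence bijective (finite equal-size domain and codomain). In particular g is bijective.
Since g is bijective, we find the preimage of 29. The inverse of x ↦ x^19 on (ℤ/31ℤ)^× is x ↦ x^19, because 19·19 = 361 = 12·30 + 1 ≡ 1 (mod 30) and x^{30} = 1 for x ≠ 0 (Fermat). So g⁻¹(29) = 29^19 mod 31.
Repeated squaring mod 31: 29^1 ≡ 29, 29^2 ≡ 29² = 841 ≡ 4, 29^4 ≡ 4² = 16, 29^8 ≡ 16² = 256 ≡ 8, 29^16 ≡ 8² = 64 ≡ 2. Since 19 = 16 + 2 + 1, 29^19 ≡ 2·4·29: 2·4 = 8, then 8·29 = 232 ≡ 15. So 29^19 ≡ 15 (mod 31).
Hence g⁻¹(29) = 15.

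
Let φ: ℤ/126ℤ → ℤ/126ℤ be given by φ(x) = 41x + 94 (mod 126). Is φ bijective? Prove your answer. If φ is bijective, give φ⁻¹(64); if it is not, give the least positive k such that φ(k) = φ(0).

30

Recall: φ is injective when φ(a) = φ(b) forces a = b.
If φ(a) = φ(b), then 41a ≡ 41b (mod 126). Because gcd(41, 126) = 1, we may cancel 41 to get a ≡ b (mod 126).
We now compute 41⁻¹ mod 126 explicitly. Euclid's algorithm: 126 = 3·41 + 3, 41 = 13·3 + 2, 3 = 1·2 + 1; back-substituting gives 1 = 83·41 − 27·126, so 41⁻¹ ≡ 83 (mod 126).
Then y ↦ 83(y − 94) is a two-sided inverse to φ, so every y ∈ ℤ/126ℤ has a preimage.
Thus φ is bijective.
Since φ is bijective, we find φ⁻¹(64): we need 41x ≡ 64 − 94 ≡ 96 (mod 126). Using 41⁻¹ = 83: x ≡ 83·96 = 7968 = 63·126 + 30, so x = 30.
Check: φ(30) = 41·30 + 94 = 1324 = 10·126 + 64 ≡ 64 (mod 126).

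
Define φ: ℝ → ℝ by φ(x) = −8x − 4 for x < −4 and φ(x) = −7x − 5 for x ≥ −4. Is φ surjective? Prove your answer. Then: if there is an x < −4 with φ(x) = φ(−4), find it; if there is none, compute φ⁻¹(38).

Both pieces are strictly decreasing (slopes −8 and −7), so each is injective on its own interval.
The left piece maps (−∞, −4) onto (28, ∞); the right piece maps [−4, ∞) onto (−∞, 23].
The union (28, ∞) ∪ (−∞, 23] omits the interval between 28 and 23; in particular 28 has no preimage. So φ is not surjective.
Because the two images are disjoint, no x < −4 has φ(x) = φ(−4), so we compute φ⁻¹(38): 38 lies in (28, ∞), so solve −8x − 4 = 38: x = (38 + 4)/(−8) = −21/4.

-21/4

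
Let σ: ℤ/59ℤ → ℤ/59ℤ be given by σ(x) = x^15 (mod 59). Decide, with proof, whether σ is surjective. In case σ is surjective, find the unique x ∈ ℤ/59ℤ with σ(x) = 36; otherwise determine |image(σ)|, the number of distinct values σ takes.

Since 59 is prime, the nonzero elements of ℤ/59ℤ form a cyclic group of order 58.
As gcd(15, 58) = 1, raising to the 15th power is a bijection on this group: if a^15 ≡ b^15 then (ab^{−1})^15 = 1, and the only element of order dividing gcd(15, 58) = 1 is 1, so a = b.
With σ(0) = 0 this makes σ injective on all of ℤ/59ℤ, hence bijective (finite equal-size domain and codomain). In particular σ is surjective.
Since σ is surjective, we find the preimage of 36. The inverse of x ↦ x^15 on (ℤ/59ℤ)^× is x ↦ x^31, because 15·31 = 465 = 8·58 + 1 ≡ 1 (mod 58) and x^{58} = 1 for x ≠ 0 (Fermat). So σ⁻¹(36) = 36^31 mod 59.
Repeated squaring mod 59: 36^1 ≡ 36, 36^2 ≡ 36² = 1296 ≡ 57, 36^4 ≡ 57² = 3249 ≡ 4, 36^8 ≡ 4² = 16, 36^16 ≡ 16² = 256 ≡ 20. Since 31 = 16 + 8 + 4 + 2 + 1, 36^31 ≡ 20·16·4·57·36: 20·16 = 320 ≡ 25, then 25·4 = 100 ≡ 41, then 41·57 = 2337 ≡ 36, then 36·36 = 1296 ≡ 57. So 36^31 ≡ 57 (mod 59).
Hence σ⁻¹(36) = 57.

57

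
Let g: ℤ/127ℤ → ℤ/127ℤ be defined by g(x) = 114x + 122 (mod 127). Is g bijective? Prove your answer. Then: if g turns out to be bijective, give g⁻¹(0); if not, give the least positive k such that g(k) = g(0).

If g(u) = g(v), then 114u ≡ 114v (mod 127). Because gcd(114, 127) = 1, we may cancel 114 to get u ≡ v (mod 127).
We now compute 114⁻¹ mod 127 explicitly. Euclid's algorithm: 127 = 1·114 + 13, 114 = 8·13 + 10, 13 = 1·10 + 3, 10 = 3·3 + 1; back-substituting gives 1 = 39·114 − 35·127, so 114⁻¹ ≡ 39 (mod 127).
For any y ∈ ℤ/127ℤ, x = 39(y − 122) mod 127 satisfies g(x) = 114·39(y − 122) + 122 ≡ y (since 114·39 ≡ 1 mod 127). So every y has a preimage.
Hence g is bijective.
Since g is bijective, we find g⁻¹(0): we need 114x ≡ 0 − 122 ≡ 5 (mod 127). Using 114⁻¹ = 39: x ≡ 39·5 = 195 = 1·127 + 68, so x = 68.
Check: g(68) = 114·68 + 122 = 7874 = 62·127 + 0 ≡ 0 (mod 127).

68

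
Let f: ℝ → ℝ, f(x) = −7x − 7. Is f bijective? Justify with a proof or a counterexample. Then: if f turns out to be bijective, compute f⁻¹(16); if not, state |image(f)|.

-23/7

By definition, f is injective if f(x_1) = f(x_2) implies x_1 = x_2.
Suppose f(x_1) = f(x_2). Then −7x_1 − 7 = −7x_2 − 7, therefore −7x_1 = −7x_2, hence x_1 = x_2.
For any y ∈ ℝ, x = (y + 7)/(−7) satisfies f(x) = y.
Therefore f is bijective.
Since f is bijective, we compute f⁻¹(16) = (16 + 7)/(−7) = −23/7.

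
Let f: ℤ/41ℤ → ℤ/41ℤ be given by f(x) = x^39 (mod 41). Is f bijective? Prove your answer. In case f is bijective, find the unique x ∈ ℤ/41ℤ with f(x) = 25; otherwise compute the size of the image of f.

23

Since 41 is prime, the nonzero elements of ℤ/41ℤ form a cyclic group of order 40.
As gcd(39, 40) = 1, raising to the 39th power is a bijection on this group: if x_1^39 ≡ x_2^39 then (x_1x_2^{−1})^39 = 1, and the only element of order dividing gcd(39, 40) = 1 is 1, so x_1 = x_2.
With f(0) = 0 this makes f injective on all of ℤ/41ℤ, hence bijective (finite equal-size domain and codomain). In particular f is bijective.
Since f is bijective, we find the preimage of 25. The inverse of x ↦ x^39 on (ℤ/41ℤ)^× is x ↦ x^39, because 39·39 = 1521 = 38·40 + 1 ≡ 1 (mod 40) and x^{40} = 1 for x ≠ 0 (Fermat). So f⁻¹(25) = 25^39 mod 41.
Repeated squaring mod 41: 25^1 ≡ 25, 25^2 ≡ 25² = 625 ≡ 10, 25^4 ≡ 10² = 100 ≡ 18, 25^8 ≡ 18² = 324 ≡ 37, 25^16 ≡ 37² = 1369 ≡ 16, 25^32 ≡ 16² = 256 ≡ 10. Since 39 = 32 + 4 + 2 + 1, 25^39 ≡ 10·18·10·25: 10·18 = 180 ≡ 16, then 16·10 = 160 ≡ 37, then 37·25 = 925 ≡ 23. So 25^39 ≡ 23 (mod 41).
Hence f⁻¹(25) = 23.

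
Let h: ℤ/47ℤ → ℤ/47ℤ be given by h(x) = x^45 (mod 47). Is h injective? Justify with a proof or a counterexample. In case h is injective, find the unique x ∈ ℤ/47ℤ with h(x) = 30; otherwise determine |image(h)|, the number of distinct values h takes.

11

Since 47 is prime, the nonzero elements of ℤ/47ℤ form a cyclic group of order 46.
As gcd(45, 46) = 1, raising to the 45th power is a bijection on this group: if s^45 ≡ t^45 then (st^{−1})^45 = 1, and the only element of order dividing gcd(45, 46) = 1 is 1, so s = t.
With h(0) = 0 this makes h injective on all of ℤ/47ℤ, hence bijective (finite equal-size domain and codomain). In particular h is injective.
Since h is injective, we find the preimage of 30. The inverse of x ↦ x^45 on (ℤ/47ℤ)^× is x ↦ x^45, because 45·45 = 2025 = 44·46 + 1 ≡ 1 (mod 46) and x^{46} = 1 for x ≠ 0 (Fermat). So h⁻¹(30) = 30^45 mod 47.
Repeated squaring mod 47: 30^1 ≡ 30, 30^2 ≡ 30² = 900 ≡ 7, 30^4 ≡ 7² = 49 ≡ 2, 30^8 ≡ 2² = 4, 30^16 ≡ 4² = 16, 30^32 ≡ 16² = 256 ≡ 21. Since 45 = 32 + 8 + 4 + 1, 30^45 ≡ 21·4·2·30: 21·4 = 84 ≡ 37, then 37·2 = 74 ≡ 27, then 27·30 = 810 ≡ 11. So 30^45 ≡ 11 (mod 47).
Hence h⁻¹(30) = 11.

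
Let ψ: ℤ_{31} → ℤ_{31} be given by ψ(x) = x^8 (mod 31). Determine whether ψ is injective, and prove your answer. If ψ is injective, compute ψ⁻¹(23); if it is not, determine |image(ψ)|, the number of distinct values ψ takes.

ψ(15): Repeated squaring mod 31: 15^1 ≡ 15, 15^2 ≡ 15² = 225 ≡ 8, 15^4 ≡ 8² = 64 ≡ 2, 15^8 ≡ 2² = 4. So 15^8 ≡ 4 (mod 31).
ψ(16): Repeated squaring mod 31: 16^1 ≡ 16, 16^2 ≡ 16² = 256 ≡ 8, 16^4 ≡ 8² = 64 ≡ 2, 16^8 ≡ 2² = 4. So 16^8 ≡ 4 (mod 31).
So ψ(15) = ψ(16) = 4 while 15 ≠ 16, so ψ is not injective.
Since ψ is not injective, we determine |image(ψ)|. Computing x^8 mod 31 for each x (by repeated squaring, reducing mod 31 at every step), the values ψ(0), ψ(1), …, ψ(30) are: 0, 1, 8, 20, 2, 25, 5, 10, 16, 28, 14, 19, 9, 7, 18, 4, 4, 18, 7, 9, 19, 14, 28, 16, 10, 5, 25, 2, 20, 8, 1.
The distinct values are {0, 1, 2, 4, 5, 7, 8, 9, 10, 14, 16, 18, 19, 20, 25, 28}; there are 16 of them.

16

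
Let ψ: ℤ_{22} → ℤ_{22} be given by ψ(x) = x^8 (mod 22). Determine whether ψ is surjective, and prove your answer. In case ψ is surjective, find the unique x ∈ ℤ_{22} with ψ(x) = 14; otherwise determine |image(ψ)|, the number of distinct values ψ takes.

12

ψ(10): Repeated squaring mod 22: 10^1 ≡ 10, 10^2 ≡ 10² = 100 ≡ 12, 10^4 ≡ 12² = 144 ≡ 12, 10^8 ≡ 12² = 144 ≡ 12. So 10^8 ≡ 12 (mod 22).
ψ(12): Repeated squaring mod 22: 12^1 ≡ 12, 12^2 ≡ 12² = 144 ≡ 12, 12^4 ≡ 12² = 144 ≡ 12, 12^8 ≡ 12² = 144 ≡ 12. So 12^8 ≡ 12 (mod 22).
So ψ(10) = ψ(12) = 12 while 10 ≠ 12, hence ψ is not injective.
A non-injective map from the 22-element set ℤ_{22} to itself takes at most 21 distinct values, so it cannot be surjective. Hence ψ is not surjective.
Since ψ is not surjective, we determine |image(ψ)|. Computing x^8 mod 22 for each x (by repeated squaring, reducing mod 22 at every step), the values ψ(0), ψ(1), …, ψ(21) are: 0, 1, 14, 5, 20, 15, 4, 9, 16, 3, 12, 11, 12, 3, 16, 9, 4, 15, 20, 5, 14, 1.
The distinct values are {0, 1, 3, 4, 5, 9, 11, 12, 14, 15, 16, 20}; there are 12 of them.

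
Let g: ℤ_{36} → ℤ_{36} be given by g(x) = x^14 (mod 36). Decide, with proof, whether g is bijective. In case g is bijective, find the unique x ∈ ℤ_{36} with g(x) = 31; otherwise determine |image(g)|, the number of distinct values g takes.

g(0) = 0^14 = 0.
g(6): Repeated squaring mod 36: 6^1 ≡ 6, 6^2 ≡ 6² = 36 ≡ 0, 6^4 ≡ 0² = 0, 6^8 ≡ 0² = 0. Since 14 = 8 + 4 + 2, 6^14 ≡ 0·0·0: 0·0 = 0, then 0·0 = 0. So 6^14 ≡ 0 (mod 36).
So g(0) = g(6) = 0 while 0 ≠ 6, so g is not injective, hence not bijective.
Since g is not bijective, we determine |image(g)|. Computing x^14 mod 36 for each x (by repeated squaring, reducing mod 36 at every step), the values g(0), g(1), …, g(35) are: 0, 1, 4, 9, 16, 25, 0, 13, 28, 9, 28, 13, 0, 25, 16, 9, 4, 1, 0, 1, 4, 9, 16, 25, 0, 13, 28, 9, 28, 13, 0, 25, 16, 9, 4, 1.
The distinct values are {0, 1, 4, 9, 13, 16, 25, 28}; there are 8 of them.

8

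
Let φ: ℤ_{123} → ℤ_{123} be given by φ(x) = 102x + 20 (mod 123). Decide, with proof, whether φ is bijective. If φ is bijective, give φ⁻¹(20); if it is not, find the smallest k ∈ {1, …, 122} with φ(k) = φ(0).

We have gcd(102, 123) = 3 > 1. Taking s = 0 and t = 41: φ(0) = 20 and φ(41) = 102·41 + 20 = 4202 ≡ 20 (mod 123).
So φ(0) = φ(41) while 0 ≠ 41, therefore φ is not injective, hence not bijective.
Since φ is not bijective, we find the least positive k with φ(k) = φ(0): this means 102k ≡ 0 (mod 123), i.e. 123 ∣ 102k. Since gcd(102, 123) = 3, dividing through by 3 this holds exactly when 41 ∣ 34k, and as gcd(34, 41) = 1, exactly when 41 ∣ k.
The smallest positive such k is 41.

41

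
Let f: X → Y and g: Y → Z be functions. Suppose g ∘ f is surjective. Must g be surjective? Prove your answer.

Let c ∈ Z. Since g ∘ f is surjective, some a ∈ X has g(f(a)) = c. Then b = f(a) ∈ Y satisfies g(b) = c. So g is surjective.

surjective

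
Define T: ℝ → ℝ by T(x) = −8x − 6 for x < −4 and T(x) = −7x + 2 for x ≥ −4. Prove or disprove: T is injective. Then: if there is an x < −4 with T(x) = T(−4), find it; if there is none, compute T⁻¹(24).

Both pieces are strictly decreasing (slopes −8 and −7), so each is injective on its own interval.
The left piece maps (−∞, −4) onto (26, ∞); the right piece maps [−4, ∞) onto (−∞, 30].
These images overlap. In particular T(−4) = 30 (right piece), and solving −8x − 6 = 30 on the left piece gives x = −9/2 < −4.
So T(−9/2) = T(−4) with −9/2 ≠ −4, and T is not injective. This x = −9/2 is the requested value below −4.

-9/2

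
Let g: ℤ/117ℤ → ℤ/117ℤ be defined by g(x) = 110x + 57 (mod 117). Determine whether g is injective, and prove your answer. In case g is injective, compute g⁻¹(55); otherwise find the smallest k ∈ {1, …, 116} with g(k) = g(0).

Suppose g(x_1) = g(x_2) in ℤ/117ℤ. Then 110x_1 + 57 ≡ 110x_2 + 57 (mod 117), so 110(x_1 − x_2) ≡ 0 (mod 117).
Since gcd(110, 117) = 1, 110 is invertible modulo 117, so x_1 − x_2 ≡ 0 (mod 117), i.e. x_1 = x_2.
Therefore g is injective.
We now compute 110⁻¹ mod 117 explicitly. Euclid's algorithm: 117 = 1·110 + 7, 110 = 15·7 + 5, 7 = 1·5 + 2, 5 = 2·2 + 1; back-substituting gives 1 = 50·110 − 47·117, so 110⁻¹ ≡ 50 (mod 117).
Since g is injective, we compute g⁻¹(55): solve 110x + 57 ≡ 55 (mod 117), i.e. 110x ≡ 115 (mod 117).
Multiplying by 110⁻¹ = 50 gives x ≡ 50·115 = 5750 = 49·117 + 17 ≡ 17 (mod 117).
Check: g(17) = 110·17 + 57 = 1927 = 16·117 + 55 ≡ 55 (mod 117).

17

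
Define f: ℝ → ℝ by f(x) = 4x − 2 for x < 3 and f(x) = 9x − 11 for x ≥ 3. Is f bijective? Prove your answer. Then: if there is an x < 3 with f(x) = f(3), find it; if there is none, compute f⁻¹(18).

29/9

Both pieces are strictly increasing (slopes 4 and 9), so each is injective on its own interval.
The left piece maps (−∞, 3) onto (−∞, 10); the right piece maps [3, ∞) onto [16, ∞).
The images leave a gap (10 has no preimage), so f is not surjective, hence not bijective.
Because the two images are disjoint, no x < 3 has f(x) = f(3), so we compute f⁻¹(18): 18 lies in [16, ∞), so solve 9x − 11 = 18: x = (18 + 11)/9 = 29/9.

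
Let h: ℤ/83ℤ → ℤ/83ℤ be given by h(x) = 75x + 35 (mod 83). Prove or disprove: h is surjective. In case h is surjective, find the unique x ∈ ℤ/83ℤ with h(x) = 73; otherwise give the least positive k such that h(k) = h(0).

Since gcd(75, 83) = 1, 75 is invertible modulo 83. Euclid's algorithm: 83 = 1·75 + 8, 75 = 9·8 + 3, 8 = 2·3 + 2, 3 = 1·2 + 1; back-substituting gives 1 = 31·75 − 28·83, so 75⁻¹ ≡ 31 (mod 83).
Then y ↦ 31(y − 35) is a two-sided inverse to h, so every y ∈ ℤ/83ℤ has a preimage.
Thus h is surjective.
Since h is surjective, we compute h⁻¹(73): solve 75x + 35 ≡ 73 (mod 83), i.e. 75x ≡ 38 (mod 83).
Multiplying by 75⁻¹ = 31 gives x ≡ 31·38 = 1178 = 14·83 + 16 ≡ 16 (mod 83).
Check: h(16) = 75·16 + 35 = 1235 = 14·83 + 73 ≡ 73 (mod 83).

16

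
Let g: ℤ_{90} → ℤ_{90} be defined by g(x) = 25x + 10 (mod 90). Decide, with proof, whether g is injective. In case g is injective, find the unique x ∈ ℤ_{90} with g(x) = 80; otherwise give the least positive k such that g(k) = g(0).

18

Recall: injectivity means: for all a, b in the domain, g(a) = g(b) implies a = b.
We have gcd(25, 90) = 5 > 1. Taking a = 0 and b = 18: g(0) = 10 and g(18) = 25·18 + 10 = 460 ≡ 10 (mod 90).
So g(0) = g(18) while 0 ≠ 18, therefore g is not injective.
Since g is not injective, we find the least positive k with g(k) = g(0): this means 25k ≡ 0 (mod 90), i.e. 90 ∣ 25k. Since gcd(25, 90) = 5, dividing through by 5 this holds exactly when 18 ∣ 5k, and as gcd(5, 18) = 1, exactly when 18 ∣ k.
The smallest positive such k is 18.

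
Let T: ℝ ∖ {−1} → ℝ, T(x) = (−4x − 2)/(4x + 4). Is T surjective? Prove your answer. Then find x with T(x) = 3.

-7/8

If T(x) = −1, cross-multiplying gives 4(−4x − 2) = −4(4x + 4), which simplifies to −8 = −16 — false.  So −1 has no preimage and T is not surjective.
Solving T(x) = 3: cross-multiplying gives −4x − 2 = 3(4x + 4), which rearranges to −16x = 14, so x = −7/8.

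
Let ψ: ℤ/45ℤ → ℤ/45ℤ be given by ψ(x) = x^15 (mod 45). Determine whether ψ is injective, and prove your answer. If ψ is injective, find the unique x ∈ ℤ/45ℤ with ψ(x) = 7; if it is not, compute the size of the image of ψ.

ψ(0) = 0^15 = 0.
ψ(15): Repeated squaring mod 45: 15^1 ≡ 15, 15^2 ≡ 15² = 225 ≡ 0, 15^4 ≡ 0² = 0, 15^8 ≡ 0² = 0. Since 15 = 8 + 4 + 2 + 1, 15^15 ≡ 0·0·0·15: 0·0 = 0, then 0·0 = 0, then 0·15 = 0. So 15^15 ≡ 0 (mod 45).
So ψ(0) = ψ(15) = 0 while 0 ≠ 15, so ψ is not injective.
Since ψ is not injective, we determine |image(ψ)|. Computing x^15 mod 45 for each x (by repeated squaring, reducing mod 45 at every step), the values ψ(0), ψ(1), …, ψ(44) are: 0, 1, 8, 27, 19, 35, 36, 28, 17, 9, 10, 26, 18, 37, 44, 0, 1, 8, 27, 19, 35, 36, 28, 17, 9, 10, 26, 18, 37, 44, 0, 1, 8, 27, 19, 35, 36, 28, 17, 9, 10, 26, 18, 37, 44.
The distinct values are {0, 1, 8, 9, 10, 17, 18, 19, 26, 27, 28, 35, 36, 37, 44}; there are 15 of them.

15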